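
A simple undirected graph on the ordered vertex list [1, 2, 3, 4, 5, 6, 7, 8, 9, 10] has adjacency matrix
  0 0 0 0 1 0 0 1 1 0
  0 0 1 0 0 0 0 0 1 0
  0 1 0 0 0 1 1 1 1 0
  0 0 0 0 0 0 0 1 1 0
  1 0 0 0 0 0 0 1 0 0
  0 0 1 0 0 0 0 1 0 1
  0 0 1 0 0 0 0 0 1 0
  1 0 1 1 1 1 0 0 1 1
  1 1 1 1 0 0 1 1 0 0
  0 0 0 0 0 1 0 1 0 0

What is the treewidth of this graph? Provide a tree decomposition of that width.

Treewidth 2.
Bags: B1 = {1, 5, 8}  B2 = {1, 8, 9}  B3 = {3, 8, 9}  B4 = {3, 7, 9}  B5 = {2, 3, 9}  B6 = {4, 8, 9}  B7 = {3, 6, 8}  B8 = {6, 8, 10}
Tree: B1–B2, B2–B3, B3–B4, B3–B5, B2–B6, B3–B7, B7–B8

The largest bag has 3 vertices, giving width 2; this decomposition certifies tw(G) ≤ 2. For the lower bound, the 3 vertices {1, 8, 9} are pairwise adjacent, and any tree decomposition puts a clique entirely inside one bag — forcing width ≥ 2. Hence tw(G) = 2 exactly.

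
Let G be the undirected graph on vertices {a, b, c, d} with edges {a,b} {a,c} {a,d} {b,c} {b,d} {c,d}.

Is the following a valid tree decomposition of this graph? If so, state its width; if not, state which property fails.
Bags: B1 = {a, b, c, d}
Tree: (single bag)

Checking the three conditions: (i) the bags cover all of {a, b, c, d}; (ii) for each edge, some bag contains both endpoints; (iii) the bags containing any fixed vertex form a subtree. All hold, so the decomposition is valid with width 4 − 1 = 3.

Yes; width 3.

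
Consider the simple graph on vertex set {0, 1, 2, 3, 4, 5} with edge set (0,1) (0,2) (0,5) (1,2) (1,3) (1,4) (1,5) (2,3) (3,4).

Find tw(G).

2

A width-2 tree decomposition is:
Bags: B1 = {1, 2, 3}  B2 = {0, 1, 2}  B3 = {1, 3, 4}  B4 = {0, 1, 5}
Tree: B1–B2, B1–B3, B2–B4
Each bag holds 3 vertices, so the decomposition has width 2, which upper-bounds the treewidth. For the lower bound, the 3 vertices {0, 1, 2} are pairwise adjacent, and any tree decomposition puts a clique entirely inside one bag — forcing width ≥ 2. Therefore the treewidth is 2.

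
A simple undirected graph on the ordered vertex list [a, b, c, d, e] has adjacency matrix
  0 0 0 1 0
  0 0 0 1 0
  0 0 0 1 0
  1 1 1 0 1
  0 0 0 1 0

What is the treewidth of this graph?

A width-1 tree decomposition is:
Bags: B1 = {d, e}  B2 = {c, d}  B3 = {b, d}  B4 = {a, d}
Tree: B1–B2, B2–B3, B1–B4
The largest bag has 2 vertices, giving width 1; this decomposition certifies tw(G) ≤ 1. Since G has at least one edge (e.g. e–d), it is not an edgeless graph, so tw(G) ≥ 1. Hence tw(G) = 1 exactly.

1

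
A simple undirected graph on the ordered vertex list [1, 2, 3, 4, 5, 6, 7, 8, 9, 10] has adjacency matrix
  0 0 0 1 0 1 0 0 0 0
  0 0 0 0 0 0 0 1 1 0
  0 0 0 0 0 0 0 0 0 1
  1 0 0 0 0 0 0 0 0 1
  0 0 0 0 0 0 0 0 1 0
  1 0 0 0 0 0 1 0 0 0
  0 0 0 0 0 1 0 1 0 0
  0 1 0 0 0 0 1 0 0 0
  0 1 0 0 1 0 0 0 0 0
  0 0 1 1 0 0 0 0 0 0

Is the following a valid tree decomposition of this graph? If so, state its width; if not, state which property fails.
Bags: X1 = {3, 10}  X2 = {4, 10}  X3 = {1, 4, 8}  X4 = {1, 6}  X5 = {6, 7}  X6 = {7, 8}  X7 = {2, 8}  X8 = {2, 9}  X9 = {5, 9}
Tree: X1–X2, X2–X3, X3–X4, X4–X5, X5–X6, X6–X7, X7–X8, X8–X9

A tree decomposition must satisfy three properties: every vertex lies in some bag; for every edge, both endpoints lie together in some bag; and for every vertex, the bags containing it form a connected subtree. Here bags containing vertex 8 are not connected in the tree, so the decomposition is invalid.

No — bags containing vertex 8 are not connected in the tree.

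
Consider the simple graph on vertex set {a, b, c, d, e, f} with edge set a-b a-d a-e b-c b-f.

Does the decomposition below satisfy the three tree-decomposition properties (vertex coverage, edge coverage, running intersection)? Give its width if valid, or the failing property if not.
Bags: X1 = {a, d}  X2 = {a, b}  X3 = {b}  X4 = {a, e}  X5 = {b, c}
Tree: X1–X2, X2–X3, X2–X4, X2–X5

No — vertex f appears in no bag.

A tree decomposition must satisfy three properties: every vertex lies in some bag; for every edge, both endpoints lie together in some bag; and for every vertex, the bags containing it form a connected subtree. Here vertex f appears in no bag, so the decomposition is invalid.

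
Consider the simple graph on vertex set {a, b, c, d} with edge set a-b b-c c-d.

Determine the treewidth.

A width-1 tree decomposition is:
Bags: B1 = {c, d}  B2 = {b, c}  B3 = {a, b}
Tree: B1–B2, B2–B3
The largest bag has 2 vertices, giving width 1; this decomposition certifies tw(G) ≤ 1. Since G has at least one edge (e.g. c–d), it is not an edgeless graph, so tw(G) ≥ 1. The upper and lower bounds meet at 1, so that is the treewidth.

1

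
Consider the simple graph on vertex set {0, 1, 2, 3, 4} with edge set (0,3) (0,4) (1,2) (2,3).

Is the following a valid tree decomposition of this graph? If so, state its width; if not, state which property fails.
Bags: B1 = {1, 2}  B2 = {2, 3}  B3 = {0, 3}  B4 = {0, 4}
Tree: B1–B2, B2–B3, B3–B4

Yes; width 1.

Vertex coverage: the bags together contain {0, 1, 2, 3, 4}, the full vertex set. Edge coverage: each edge of G has both endpoints in at least one bag. Running intersection: for every vertex, the bags containing it form a connected subtree. All three properties hold, so this is a valid tree decomposition of width max|bag| − 1 = 1, and hence tw(G) ≤ 1.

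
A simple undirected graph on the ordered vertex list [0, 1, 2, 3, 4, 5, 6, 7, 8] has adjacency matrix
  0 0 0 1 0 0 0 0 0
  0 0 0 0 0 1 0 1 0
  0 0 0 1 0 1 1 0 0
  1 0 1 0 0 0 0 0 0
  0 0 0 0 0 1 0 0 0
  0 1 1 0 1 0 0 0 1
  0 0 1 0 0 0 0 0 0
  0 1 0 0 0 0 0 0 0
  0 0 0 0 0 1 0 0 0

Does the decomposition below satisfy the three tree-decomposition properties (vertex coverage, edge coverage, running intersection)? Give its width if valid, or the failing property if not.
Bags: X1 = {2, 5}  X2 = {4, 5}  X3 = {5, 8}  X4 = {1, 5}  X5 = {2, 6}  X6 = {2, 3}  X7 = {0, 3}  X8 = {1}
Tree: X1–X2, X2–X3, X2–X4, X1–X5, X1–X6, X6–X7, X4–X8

A tree decomposition must satisfy three properties: every vertex lies in some bag; for every edge, both endpoints lie together in some bag; and for every vertex, the bags containing it form a connected subtree. Here vertex 7 appears in no bag, so the decomposition is invalid.

No — vertex 7 appears in no bag.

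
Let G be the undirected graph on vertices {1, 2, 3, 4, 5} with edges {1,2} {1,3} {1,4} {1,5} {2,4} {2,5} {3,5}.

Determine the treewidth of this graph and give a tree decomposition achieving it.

Treewidth 2.
Bags: B1 = {1, 2, 5}  B2 = {1, 3, 5}  B3 = {1, 2, 4}
Tree: B1–B2, B1–B3

The largest bag has 3 vertices, giving width 2; this decomposition certifies tw(G) ≤ 2. On the other hand G contains the 3-clique {1, 2, 4}. A clique must lie in a single bag of any decomposition, so no decomposition can have width below 2. Therefore the treewidth is 2.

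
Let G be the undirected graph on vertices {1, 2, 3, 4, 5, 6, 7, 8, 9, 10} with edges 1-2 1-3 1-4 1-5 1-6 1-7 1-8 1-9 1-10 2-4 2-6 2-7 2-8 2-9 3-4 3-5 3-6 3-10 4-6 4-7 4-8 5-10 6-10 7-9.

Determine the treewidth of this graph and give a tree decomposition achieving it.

Treewidth 3.
One such decomposition:
Bags: B1 = {1, 3, 6, 10}  B2 = {1, 3, 5, 10}  B3 = {1, 3, 4, 6}  B4 = {1, 2, 4, 6}  B5 = {1, 2, 4, 7}  B6 = {1, 2, 4, 8}  B7 = {1, 2, 7, 9}
Tree: B1–B2, B1–B3, B3–B4, B4–B5, B5–B6, B5–B7

The largest bag has 4 vertices, giving width 3; this decomposition certifies tw(G) ≤ 3. On the other hand G contains the 4-clique {1, 3, 5, 10}. A clique must lie in a single bag of any decomposition, so no decomposition can have width below 3. Therefore the treewidth is 3.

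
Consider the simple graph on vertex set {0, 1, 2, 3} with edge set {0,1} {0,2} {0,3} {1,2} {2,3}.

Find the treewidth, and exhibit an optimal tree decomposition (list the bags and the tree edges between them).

The largest bag has 3 vertices, giving width 2; this decomposition certifies tw(G) ≤ 2. Conversely, {0, 1, 2} is a clique of size 3, and the vertices of any clique must share a bag in every tree decomposition; so some bag has ≥ 3 vertices and tw(G) ≥ 2. The upper and lower bounds meet at 2, so that is the treewidth.

Treewidth 2.
One optimal decomposition is:
Bags: B1 = {0, 1, 2}  B2 = {0, 2, 3}
Tree: B1–B2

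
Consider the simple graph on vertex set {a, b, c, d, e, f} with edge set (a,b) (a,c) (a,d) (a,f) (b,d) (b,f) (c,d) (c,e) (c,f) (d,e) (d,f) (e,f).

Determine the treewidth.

3

A width-3 tree decomposition is:
Bags: B1 = {a, b, d, f}  B2 = {a, c, d, f}  B3 = {c, d, e, f}
Tree: B1–B2, B2–B3
The largest bag has 4 vertices, giving width 3; this decomposition certifies tw(G) ≤ 3. On the other hand G contains the 4-clique {c, d, e, f}. A clique must lie in a single bag of any decomposition, so no decomposition can have width below 3. The upper and lower bounds meet at 3, so that is the treewidth.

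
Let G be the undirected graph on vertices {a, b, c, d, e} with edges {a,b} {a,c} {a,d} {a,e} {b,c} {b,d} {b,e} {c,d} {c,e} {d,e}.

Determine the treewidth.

4

A width-4 tree decomposition is:
Bags: B1 = {a, b, c, d, e}
Tree: (single bag)
With just one bag of size 5, the width is 5 − 1 = 4, so tw(G) ≤ 4. On the other hand G contains the 5-clique {a, b, c, d, e}. A clique must lie in a single bag of any decomposition, so no decomposition can have width below 4. The upper and lower bounds meet at 4, so that is the treewidth.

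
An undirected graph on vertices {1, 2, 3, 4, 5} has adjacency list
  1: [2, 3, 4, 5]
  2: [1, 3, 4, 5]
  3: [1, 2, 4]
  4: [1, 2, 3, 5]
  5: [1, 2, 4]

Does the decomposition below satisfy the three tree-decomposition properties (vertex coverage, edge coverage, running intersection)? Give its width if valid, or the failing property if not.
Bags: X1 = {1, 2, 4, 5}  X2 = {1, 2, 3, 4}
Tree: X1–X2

Yes; width 3.

Checking the three conditions: (i) the bags cover all of {1, 2, 3, 4, 5}; (ii) for each edge, some bag contains both endpoints; (iii) the bags containing any fixed vertex form a subtree. All hold, so the decomposition is valid with width 4 − 1 = 3.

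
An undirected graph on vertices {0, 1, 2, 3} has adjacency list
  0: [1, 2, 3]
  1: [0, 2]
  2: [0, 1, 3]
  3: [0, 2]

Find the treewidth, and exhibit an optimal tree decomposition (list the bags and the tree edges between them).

Treewidth 2.
One optimal decomposition is:
Bags: B1 = {0, 2, 3}  B2 = {0, 1, 2}
Tree: B1–B2

Each bag holds 3 vertices, so the decomposition has width 2, which upper-bounds the treewidth. Conversely, {0, 1, 2} is a clique of size 3, and the vertices of any clique must share a bag in every tree decomposition; so some bag has ≥ 3 vertices and tw(G) ≥ 2. Hence tw(G) = 2 exactly.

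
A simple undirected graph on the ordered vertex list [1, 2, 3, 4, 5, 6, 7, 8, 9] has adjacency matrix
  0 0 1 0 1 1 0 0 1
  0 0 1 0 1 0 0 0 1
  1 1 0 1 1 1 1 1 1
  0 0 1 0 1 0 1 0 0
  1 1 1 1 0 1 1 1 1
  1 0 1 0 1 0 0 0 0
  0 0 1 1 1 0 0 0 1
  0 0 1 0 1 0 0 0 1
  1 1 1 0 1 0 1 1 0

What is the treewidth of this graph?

A width-3 tree decomposition is:
Bags: B1 = {3, 5, 8, 9}  B2 = {3, 5, 7, 9}  B3 = {1, 3, 5, 9}  B4 = {1, 3, 5, 6}  B5 = {3, 4, 5, 7}  B6 = {2, 3, 5, 9}
Tree: B1–B2, B2–B3, B3–B4, B2–B5, B3–B6
The largest bag has 4 vertices, giving width 3; this decomposition certifies tw(G) ≤ 3. On the other hand G contains the 4-clique {3, 5, 8, 9}. A clique must lie in a single bag of any decomposition, so no decomposition can have width below 3. Combining the bounds, tw(G) = 3.

3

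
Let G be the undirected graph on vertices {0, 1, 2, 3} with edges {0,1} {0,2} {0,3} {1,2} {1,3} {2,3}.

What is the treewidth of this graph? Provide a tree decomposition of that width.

With just one bag of size 4, the width is 4 − 1 = 3, so tw(G) ≤ 3. On the other hand G contains the 4-clique {0, 1, 2, 3}. A clique must lie in a single bag of any decomposition, so no decomposition can have width below 3. Combining the bounds, tw(G) = 3.

Treewidth 3.
One such decomposition:
Bags: B1 = {0, 1, 2, 3}
Tree: (single bag)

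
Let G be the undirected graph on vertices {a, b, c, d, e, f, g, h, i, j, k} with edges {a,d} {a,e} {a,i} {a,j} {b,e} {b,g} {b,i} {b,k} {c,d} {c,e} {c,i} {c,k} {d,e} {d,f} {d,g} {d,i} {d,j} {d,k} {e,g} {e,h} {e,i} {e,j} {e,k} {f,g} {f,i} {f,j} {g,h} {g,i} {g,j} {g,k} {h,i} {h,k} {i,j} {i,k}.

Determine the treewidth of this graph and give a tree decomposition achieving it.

Treewidth 4.
One optimal decomposition is:
Bags: B1 = {d, e, g, i, k}  B2 = {d, e, g, i, j}  B3 = {c, d, e, i, k}  B4 = {e, g, h, i, k}  B5 = {b, e, g, i, k}  B6 = {d, f, g, i, j}  B7 = {a, d, e, i, j}
Tree: B1–B2, B1–B3, B1–B4, B1–B5, B2–B6, B2–B7

Each bag holds 5 vertices, so the decomposition has width 4, which upper-bounds the treewidth. Conversely, {d, e, g, i, j} is a clique of size 5, and the vertices of any clique must share a bag in every tree decomposition; so some bag has ≥ 5 vertices and tw(G) ≥ 4. The upper and lower bounds meet at 4, so that is the treewidth.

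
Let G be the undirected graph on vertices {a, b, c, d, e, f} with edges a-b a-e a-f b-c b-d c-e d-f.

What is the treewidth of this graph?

A width-2 tree decomposition is:
Bags: B1 = {a, c, e}  B2 = {a, b, c}  B3 = {a, b, f}  B4 = {b, d, f}
Tree: B1–B2, B2–B3, B3–B4
The largest bag has 3 vertices, giving width 2; this decomposition certifies tw(G) ≤ 2. The edges e–c–b–a–e form a cycle, so G is not a tree and its treewidth is at least 2. The upper and lower bounds meet at 2, so that is the treewidth.

2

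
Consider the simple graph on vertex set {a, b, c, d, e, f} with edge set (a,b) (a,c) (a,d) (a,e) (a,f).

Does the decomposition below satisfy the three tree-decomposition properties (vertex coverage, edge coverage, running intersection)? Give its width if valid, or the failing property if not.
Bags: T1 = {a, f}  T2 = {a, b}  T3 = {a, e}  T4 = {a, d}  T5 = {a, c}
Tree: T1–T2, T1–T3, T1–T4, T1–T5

Vertex coverage: the bags together contain {a, b, c, d, e, f}, the full vertex set. Edge coverage: each edge of G has both endpoints in at least one bag. Running intersection: for every vertex, the bags containing it form a connected subtree. All three properties hold, so this is a valid tree decomposition of width max|bag| − 1 = 1, and hence tw(G) ≤ 1.

Yes; width 1.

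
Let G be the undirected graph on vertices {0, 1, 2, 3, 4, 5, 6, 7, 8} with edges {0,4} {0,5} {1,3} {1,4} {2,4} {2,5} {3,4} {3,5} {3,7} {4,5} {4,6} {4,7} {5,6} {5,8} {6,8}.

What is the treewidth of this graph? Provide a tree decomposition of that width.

Every bag has size at most 3, so the width is 3 − 1 = 2 and tw(G) ≤ 2. For the lower bound, the 3 vertices {5, 6, 8} are pairwise adjacent, and any tree decomposition puts a clique entirely inside one bag — forcing width ≥ 2. Therefore the treewidth is 2.

Treewidth 2.
Bags: B1 = {0, 4, 5}  B2 = {3, 4, 5}  B3 = {1, 3, 4}  B4 = {4, 5, 6}  B5 = {3, 4, 7}  B6 = {2, 4, 5}  B7 = {5, 6, 8}
Tree: B1–B2, B2–B3, B2–B4, B3–B5, B4–B6, B4–B7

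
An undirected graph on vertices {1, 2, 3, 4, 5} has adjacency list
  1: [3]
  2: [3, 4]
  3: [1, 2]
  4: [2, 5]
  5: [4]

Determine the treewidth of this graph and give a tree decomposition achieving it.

Every bag has size at most 2, so the width is 2 − 1 = 1 and tw(G) ≤ 1. Any graph with an edge has treewidth ≥ 1, and G has the edge 2–4. The upper and lower bounds meet at 1, so that is the treewidth.

Treewidth 1.
One optimal decomposition is:
Bags: B1 = {2, 4}  B2 = {2, 3}  B3 = {1, 3}  B4 = {4, 5}
Tree: B1–B2, B2–B3, B1–B4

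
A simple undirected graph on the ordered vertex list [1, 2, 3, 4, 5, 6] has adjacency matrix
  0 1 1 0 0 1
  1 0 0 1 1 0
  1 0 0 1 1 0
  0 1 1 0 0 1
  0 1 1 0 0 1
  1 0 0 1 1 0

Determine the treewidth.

A width-3 tree decomposition is:
Bags: B1 = {1, 2, 3, 6}  B2 = {2, 3, 4, 6}  B3 = {2, 3, 5, 6}
Tree: B1–B2, B2–B3
The largest bag has 4 vertices, giving width 3; this decomposition certifies tw(G) ≤ 3. For the lower bound: the 4 vertex sets {1,2}, {3,4}, {6}, {5} are disjoint, each induces a connected subgraph, and every pair is joined by at least one edge of G. Contracting each set to a single vertex therefore yields K_{4} as a minor, and since treewidth is minor-monotone, tw(G) ≥ tw(K_{4}) = 3. Therefore the treewidth is 3.

3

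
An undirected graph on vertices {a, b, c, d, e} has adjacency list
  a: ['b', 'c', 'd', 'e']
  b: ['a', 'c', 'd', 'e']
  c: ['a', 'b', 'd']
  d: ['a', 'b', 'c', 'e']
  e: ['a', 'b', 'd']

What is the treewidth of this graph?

A width-3 tree decomposition is:
Bags: B1 = {a, b, d, e}  B2 = {a, b, c, d}
Tree: B1–B2
Each bag holds 4 vertices, so the decomposition has width 3, which upper-bounds the treewidth. On the other hand G contains the 4-clique {a, b, d, e}. A clique must lie in a single bag of any decomposition, so no decomposition can have width below 3. Hence tw(G) = 3 exactly.

3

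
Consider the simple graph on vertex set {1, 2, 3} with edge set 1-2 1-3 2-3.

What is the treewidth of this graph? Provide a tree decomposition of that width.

A single bag containing all 3 vertices is trivially a valid decomposition of width 2. On the other hand G contains the 3-clique {1, 2, 3}. A clique must lie in a single bag of any decomposition, so no decomposition can have width below 2. Therefore the treewidth is 2.

Treewidth 2.
One optimal decomposition is:
Bags: B1 = {1, 2, 3}
Tree: (single bag)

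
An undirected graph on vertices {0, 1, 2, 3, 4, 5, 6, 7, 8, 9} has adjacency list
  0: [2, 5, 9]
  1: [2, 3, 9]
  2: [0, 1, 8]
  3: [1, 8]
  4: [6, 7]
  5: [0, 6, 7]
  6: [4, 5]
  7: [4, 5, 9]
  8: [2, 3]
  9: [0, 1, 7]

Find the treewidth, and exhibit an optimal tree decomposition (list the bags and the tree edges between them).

Each bag holds 3 vertices, so the decomposition has width 2, which upper-bounds the treewidth. For the lower bound, G contains the cycle 8–3–1–2–8, so G is not a forest; only forests have treewidth ≤ 1, hence tw(G) ≥ 2. The upper and lower bounds meet at 2, so that is the treewidth.

Treewidth 2.
One such decomposition:
Bags: B1 = {2, 3, 8}  B2 = {1, 2, 3}  B3 = {0, 1, 2}  B4 = {0, 1, 9}  B5 = {0, 5, 9}  B6 = {5, 7, 9}  B7 = {5, 6, 7}  B8 = {4, 6, 7}
Tree: B1–B2, B2–B3, B3–B4, B4–B5, B5–B6, B6–B7, B7–B8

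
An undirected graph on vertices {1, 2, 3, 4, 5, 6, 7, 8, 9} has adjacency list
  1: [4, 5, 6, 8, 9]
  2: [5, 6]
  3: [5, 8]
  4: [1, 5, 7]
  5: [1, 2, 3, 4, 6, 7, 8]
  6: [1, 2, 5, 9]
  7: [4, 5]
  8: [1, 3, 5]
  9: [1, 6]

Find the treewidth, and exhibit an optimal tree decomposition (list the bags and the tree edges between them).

Treewidth 2.
One optimal decomposition is:
Bags: B1 = {2, 5, 6}  B2 = {1, 5, 6}  B3 = {1, 5, 8}  B4 = {1, 6, 9}  B5 = {1, 4, 5}  B6 = {3, 5, 8}  B7 = {4, 5, 7}
Tree: B1–B2, B2–B3, B2–B4, B3–B5, B3–B6, B5–B7

Each bag holds 3 vertices, so the decomposition has width 2, which upper-bounds the treewidth. For the lower bound, the 3 vertices {1, 6, 9} are pairwise adjacent, and any tree decomposition puts a clique entirely inside one bag — forcing width ≥ 2. The upper and lower bounds meet at 2, so that is the treewidth.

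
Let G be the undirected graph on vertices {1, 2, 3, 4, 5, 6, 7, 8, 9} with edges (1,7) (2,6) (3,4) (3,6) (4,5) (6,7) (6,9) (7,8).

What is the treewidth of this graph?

1

A width-1 tree decomposition is:
Bags: B1 = {6, 7}  B2 = {2, 6}  B3 = {3, 6}  B4 = {3, 4}  B5 = {7, 8}  B6 = {6, 9}  B7 = {4, 5}  B8 = {1, 7}
Tree: B1–B2, B2–B3, B3–B4, B1–B5, B1–B6, B4–B7, B5–B8
Every bag has size at most 2, so the width is 2 − 1 = 1 and tw(G) ≤ 1. Any graph with an edge has treewidth ≥ 1, and G has the edge 7–6. Hence tw(G) = 1 exactly.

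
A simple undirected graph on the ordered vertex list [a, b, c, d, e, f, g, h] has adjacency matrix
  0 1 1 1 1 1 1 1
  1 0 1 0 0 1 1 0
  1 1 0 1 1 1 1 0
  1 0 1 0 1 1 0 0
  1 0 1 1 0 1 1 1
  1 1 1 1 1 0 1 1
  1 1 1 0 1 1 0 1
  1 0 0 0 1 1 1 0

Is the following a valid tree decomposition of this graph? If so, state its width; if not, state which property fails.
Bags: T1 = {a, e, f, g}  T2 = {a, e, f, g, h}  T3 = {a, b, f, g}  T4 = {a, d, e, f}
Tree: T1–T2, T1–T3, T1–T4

A tree decomposition must satisfy three properties: every vertex lies in some bag; for every edge, both endpoints lie together in some bag; and for every vertex, the bags containing it form a connected subtree. Here vertex c appears in no bag, so the decomposition is invalid.

No — vertex c appears in no bag.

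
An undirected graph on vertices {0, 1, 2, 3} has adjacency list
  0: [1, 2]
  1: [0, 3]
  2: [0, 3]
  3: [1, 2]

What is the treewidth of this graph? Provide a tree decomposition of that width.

Treewidth 2.
Bags: B1 = {0, 2, 3}  B2 = {0, 1, 3}
Tree: B1–B2

Every bag has size at most 3, so the width is 3 − 1 = 2 and tw(G) ≤ 2. The edges 3–2–0–1–3 form a cycle, so G is not a tree and its treewidth is at least 2. Therefore the treewidth is 2.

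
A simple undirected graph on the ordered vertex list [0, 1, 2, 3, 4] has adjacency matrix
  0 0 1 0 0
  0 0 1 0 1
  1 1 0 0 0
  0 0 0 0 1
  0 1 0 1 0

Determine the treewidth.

1

A width-1 tree decomposition is:
Bags: B1 = {3, 4}  B2 = {1, 4}  B3 = {1, 2}  B4 = {0, 2}
Tree: B1–B2, B2–B3, B3–B4
The largest bag has 2 vertices, giving width 1; this decomposition certifies tw(G) ≤ 1. G has an edge, so its treewidth is at least 1. Hence tw(G) = 1 exactly.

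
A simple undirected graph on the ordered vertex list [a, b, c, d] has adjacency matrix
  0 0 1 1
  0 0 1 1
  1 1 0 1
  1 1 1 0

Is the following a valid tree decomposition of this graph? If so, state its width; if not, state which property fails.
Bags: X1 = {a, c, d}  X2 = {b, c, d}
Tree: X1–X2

Yes; width 2.

Every vertex of G appears in some bag (union = {a, b, c, d}); every edge is covered by a bag; and for each vertex v the set of bags containing v is connected in the bag tree. The decomposition is therefore valid. The largest bag has 3 vertices, so the width is 2.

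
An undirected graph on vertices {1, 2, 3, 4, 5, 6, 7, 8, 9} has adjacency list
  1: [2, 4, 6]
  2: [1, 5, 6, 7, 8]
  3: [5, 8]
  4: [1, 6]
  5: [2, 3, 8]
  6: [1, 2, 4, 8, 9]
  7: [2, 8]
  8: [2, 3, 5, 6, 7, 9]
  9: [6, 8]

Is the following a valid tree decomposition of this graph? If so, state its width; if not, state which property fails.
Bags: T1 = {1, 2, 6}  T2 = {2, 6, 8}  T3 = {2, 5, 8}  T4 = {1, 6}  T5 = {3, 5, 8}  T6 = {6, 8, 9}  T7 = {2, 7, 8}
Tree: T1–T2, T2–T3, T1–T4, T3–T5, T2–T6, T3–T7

A tree decomposition must satisfy three properties: every vertex lies in some bag; for every edge, both endpoints lie together in some bag; and for every vertex, the bags containing it form a connected subtree. Here vertex 4 appears in no bag, so the decomposition is invalid.

No — vertex 4 appears in no bag.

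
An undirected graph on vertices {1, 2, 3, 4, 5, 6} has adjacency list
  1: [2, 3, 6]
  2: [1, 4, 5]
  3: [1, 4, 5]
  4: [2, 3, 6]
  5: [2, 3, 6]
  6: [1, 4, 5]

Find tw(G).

A width-3 tree decomposition is:
Bags: B1 = {1, 2, 3, 6}  B2 = {2, 3, 4, 6}  B3 = {2, 3, 5, 6}
Tree: B1–B2, B2–B3
Every bag has size at most 4, so the width is 4 − 1 = 3 and tw(G) ≤ 3. For the lower bound: the 4 vertex sets {1,3}, {2,4}, {6}, {5} are disjoint, each induces a connected subgraph, and every pair is joined by at least one edge of G. Contracting each set to a single vertex therefore yields K_{4} as a minor, and since treewidth is minor-monotone, tw(G) ≥ tw(K_{4}) = 3. Combining the bounds, tw(G) = 3.

3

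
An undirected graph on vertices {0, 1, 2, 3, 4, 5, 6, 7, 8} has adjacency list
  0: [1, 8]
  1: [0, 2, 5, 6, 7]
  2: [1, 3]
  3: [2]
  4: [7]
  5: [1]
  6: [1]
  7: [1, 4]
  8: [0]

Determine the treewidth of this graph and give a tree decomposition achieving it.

The largest bag has 2 vertices, giving width 1; this decomposition certifies tw(G) ≤ 1. G has an edge, so its treewidth is at least 1. Hence tw(G) = 1 exactly.

Treewidth 1.
Bags: B1 = {1, 6}  B2 = {0, 1}  B3 = {1, 7}  B4 = {1, 5}  B5 = {1, 2}  B6 = {2, 3}  B7 = {4, 7}  B8 = {0, 8}
Tree: B1–B2, B1–B3, B3–B4, B2–B5, B5–B6, B3–B7, B2–B8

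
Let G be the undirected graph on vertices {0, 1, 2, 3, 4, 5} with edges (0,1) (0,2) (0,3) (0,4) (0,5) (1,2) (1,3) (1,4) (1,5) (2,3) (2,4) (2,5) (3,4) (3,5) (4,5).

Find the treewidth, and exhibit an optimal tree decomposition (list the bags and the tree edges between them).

With just one bag of size 6, the width is 6 − 1 = 5, so tw(G) ≤ 5. Conversely, {0, 1, 2, 3, 4, 5} is a clique of size 6, and the vertices of any clique must share a bag in every tree decomposition; so some bag has ≥ 6 vertices and tw(G) ≥ 5. Combining the bounds, tw(G) = 5.

Treewidth 5.
One such decomposition:
Bags: B1 = {0, 1, 2, 3, 4, 5}
Tree: (single bag)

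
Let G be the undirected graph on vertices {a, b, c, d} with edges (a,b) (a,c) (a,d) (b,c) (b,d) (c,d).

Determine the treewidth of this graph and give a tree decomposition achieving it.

With just one bag of size 4, the width is 4 − 1 = 3, so tw(G) ≤ 3. For the lower bound, the 4 vertices {a, b, c, d} are pairwise adjacent, and any tree decomposition puts a clique entirely inside one bag — forcing width ≥ 3. Combining the bounds, tw(G) = 3.

Treewidth 3.
Bags: B1 = {a, b, c, d}
Tree: (single bag)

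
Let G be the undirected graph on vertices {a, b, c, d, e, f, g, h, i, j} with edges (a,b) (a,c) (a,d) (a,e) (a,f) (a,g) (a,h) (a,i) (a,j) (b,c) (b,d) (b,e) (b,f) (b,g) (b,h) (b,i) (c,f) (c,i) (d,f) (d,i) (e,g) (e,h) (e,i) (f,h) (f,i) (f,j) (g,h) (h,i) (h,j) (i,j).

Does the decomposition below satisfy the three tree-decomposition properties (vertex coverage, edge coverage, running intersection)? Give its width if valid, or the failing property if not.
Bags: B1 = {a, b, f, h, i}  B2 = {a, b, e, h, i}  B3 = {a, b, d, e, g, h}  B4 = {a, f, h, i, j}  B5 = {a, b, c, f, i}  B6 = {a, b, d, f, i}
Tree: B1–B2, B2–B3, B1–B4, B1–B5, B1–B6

A tree decomposition must satisfy three properties: every vertex lies in some bag; for every edge, both endpoints lie together in some bag; and for every vertex, the bags containing it form a connected subtree. Here bags containing vertex d are not connected in the tree, so the decomposition is invalid.

No — bags containing vertex d are not connected in the tree.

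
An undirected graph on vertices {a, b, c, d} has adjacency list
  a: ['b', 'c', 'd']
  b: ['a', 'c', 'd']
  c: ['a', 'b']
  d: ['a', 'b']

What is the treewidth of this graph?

A width-2 tree decomposition is:
Bags: B1 = {a, b, c}  B2 = {a, b, d}
Tree: B1–B2
Each bag holds 3 vertices, so the decomposition has width 2, which upper-bounds the treewidth. Conversely, {a, b, d} is a clique of size 3, and the vertices of any clique must share a bag in every tree decomposition; so some bag has ≥ 3 vertices and tw(G) ≥ 2. Combining the bounds, tw(G) = 2.

2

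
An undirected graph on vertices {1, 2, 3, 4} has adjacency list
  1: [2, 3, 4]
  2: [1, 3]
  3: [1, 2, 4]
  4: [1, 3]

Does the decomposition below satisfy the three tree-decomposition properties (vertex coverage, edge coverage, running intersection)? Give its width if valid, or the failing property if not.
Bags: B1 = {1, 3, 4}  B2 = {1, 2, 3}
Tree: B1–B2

Checking the three conditions: (i) the bags cover all of {1, 2, 3, 4}; (ii) for each edge, some bag contains both endpoints; (iii) the bags containing any fixed vertex form a subtree. All hold, so the decomposition is valid with width 3 − 1 = 2.

Yes; width 2.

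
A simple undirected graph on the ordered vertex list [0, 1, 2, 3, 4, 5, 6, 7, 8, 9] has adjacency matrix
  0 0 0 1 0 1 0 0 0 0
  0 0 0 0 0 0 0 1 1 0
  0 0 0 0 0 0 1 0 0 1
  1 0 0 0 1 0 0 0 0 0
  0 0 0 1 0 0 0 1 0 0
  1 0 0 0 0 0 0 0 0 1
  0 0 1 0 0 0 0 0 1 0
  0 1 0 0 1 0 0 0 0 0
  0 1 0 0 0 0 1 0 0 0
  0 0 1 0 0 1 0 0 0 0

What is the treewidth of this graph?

A width-2 tree decomposition is:
Bags: B1 = {0, 5, 9}  B2 = {0, 2, 9}  B3 = {0, 2, 6}  B4 = {0, 6, 8}  B5 = {0, 1, 8}  B6 = {0, 1, 7}  B7 = {0, 4, 7}  B8 = {0, 3, 4}
Tree: B1–B2, B2–B3, B3–B4, B4–B5, B5–B6, B6–B7, B7–B8
Each bag holds 3 vertices, so the decomposition has width 2, which upper-bounds the treewidth. For the lower bound, G contains the cycle 0–5–9–2–6–8–1–7–4–3–0, so G is not a forest; only forests have treewidth ≤ 1, hence tw(G) ≥ 2. Therefore the treewidth is 2.

2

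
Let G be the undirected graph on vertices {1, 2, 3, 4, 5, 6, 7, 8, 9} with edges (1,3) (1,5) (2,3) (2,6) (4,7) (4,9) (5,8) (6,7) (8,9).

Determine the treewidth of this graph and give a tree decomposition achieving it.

Every bag has size at most 3, so the width is 3 − 1 = 2 and tw(G) ≤ 2. The edges 7–4–9–8–5–1–3–2–6–7 form a cycle, so G is not a tree and its treewidth is at least 2. Hence tw(G) = 2 exactly.

Treewidth 2.
One optimal decomposition is:
Bags: B1 = {4, 7, 9}  B2 = {7, 8, 9}  B3 = {5, 7, 8}  B4 = {1, 5, 7}  B5 = {1, 3, 7}  B6 = {2, 3, 7}  B7 = {2, 6, 7}
Tree: B1–B2, B2–B3, B3–B4, B4–B5, B5–B6, B6–B7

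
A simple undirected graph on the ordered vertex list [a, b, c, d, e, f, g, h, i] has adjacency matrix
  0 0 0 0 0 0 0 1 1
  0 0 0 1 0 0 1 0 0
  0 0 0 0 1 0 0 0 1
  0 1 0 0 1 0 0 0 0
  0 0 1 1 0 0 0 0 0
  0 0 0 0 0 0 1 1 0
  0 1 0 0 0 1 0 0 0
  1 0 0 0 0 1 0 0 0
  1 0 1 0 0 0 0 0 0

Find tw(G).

2

A width-2 tree decomposition is:
Bags: B1 = {b, d, g}  B2 = {d, e, g}  B3 = {c, e, g}  B4 = {c, g, i}  B5 = {a, g, i}  B6 = {a, g, h}  B7 = {f, g, h}
Tree: B1–B2, B2–B3, B3–B4, B4–B5, B5–B6, B6–B7
Every bag has size at most 3, so the width is 3 − 1 = 2 and tw(G) ≤ 2. For the lower bound, G contains the cycle g–b–d–e–c–i–a–h–f–g, so G is not a forest; only forests have treewidth ≤ 1, hence tw(G) ≥ 2. The upper and lower bounds meet at 2, so that is the treewidth.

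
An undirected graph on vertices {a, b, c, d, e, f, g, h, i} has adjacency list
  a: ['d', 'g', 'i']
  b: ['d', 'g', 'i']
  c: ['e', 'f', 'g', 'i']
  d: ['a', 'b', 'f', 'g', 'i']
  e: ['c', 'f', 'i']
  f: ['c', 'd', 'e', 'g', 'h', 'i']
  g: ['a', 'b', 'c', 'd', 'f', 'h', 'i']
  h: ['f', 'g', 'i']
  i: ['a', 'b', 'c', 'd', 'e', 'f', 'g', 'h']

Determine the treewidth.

A width-3 tree decomposition is:
Bags: B1 = {c, f, g, i}  B2 = {d, f, g, i}  B3 = {c, e, f, i}  B4 = {f, g, h, i}  B5 = {a, d, g, i}  B6 = {b, d, g, i}
Tree: B1–B2, B1–B3, B1–B4, B2–B5, B2–B6
Each bag holds 4 vertices, so the decomposition has width 3, which upper-bounds the treewidth. On the other hand G contains the 4-clique {d, f, g, i}. A clique must lie in a single bag of any decomposition, so no decomposition can have width below 3. Therefore the treewidth is 3.

3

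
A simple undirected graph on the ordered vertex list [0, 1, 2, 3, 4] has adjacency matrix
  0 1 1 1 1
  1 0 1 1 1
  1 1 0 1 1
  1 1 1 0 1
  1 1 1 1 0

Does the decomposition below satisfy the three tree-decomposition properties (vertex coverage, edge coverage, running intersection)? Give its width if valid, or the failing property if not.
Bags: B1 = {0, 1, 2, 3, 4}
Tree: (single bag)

Yes; width 4.

Every vertex of G appears in some bag (union = {0, 1, 2, 3, 4}); every edge is covered by a bag; and for each vertex v the set of bags containing v is connected in the bag tree. The decomposition is therefore valid. The largest bag has 5 vertices, so the width is 4.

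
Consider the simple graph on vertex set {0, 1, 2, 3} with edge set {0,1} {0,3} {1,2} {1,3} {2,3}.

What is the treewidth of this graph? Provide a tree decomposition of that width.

Every bag has size at most 3, so the width is 3 − 1 = 2 and tw(G) ≤ 2. Conversely, {0, 1, 3} is a clique of size 3, and the vertices of any clique must share a bag in every tree decomposition; so some bag has ≥ 3 vertices and tw(G) ≥ 2. The upper and lower bounds meet at 2, so that is the treewidth.

Treewidth 2.
One optimal decomposition is:
Bags: B1 = {0, 1, 3}  B2 = {1, 2, 3}
Tree: B1–B2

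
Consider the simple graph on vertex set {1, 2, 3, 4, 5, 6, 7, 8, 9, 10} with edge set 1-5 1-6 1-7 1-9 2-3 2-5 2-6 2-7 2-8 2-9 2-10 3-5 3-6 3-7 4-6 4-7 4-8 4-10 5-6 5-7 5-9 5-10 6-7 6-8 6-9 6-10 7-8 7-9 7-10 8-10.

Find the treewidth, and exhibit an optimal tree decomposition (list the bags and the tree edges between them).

The largest bag has 5 vertices, giving width 4; this decomposition certifies tw(G) ≤ 4. On the other hand G contains the 5-clique {1, 5, 6, 7, 9}. A clique must lie in a single bag of any decomposition, so no decomposition can have width below 4. Combining the bounds, tw(G) = 4.

Treewidth 4.
One optimal decomposition is:
Bags: B1 = {2, 5, 6, 7, 9}  B2 = {2, 5, 6, 7, 10}  B3 = {2, 6, 7, 8, 10}  B4 = {1, 5, 6, 7, 9}  B5 = {4, 6, 7, 8, 10}  B6 = {2, 3, 5, 6, 7}
Tree: B1–B2, B2–B3, B1–B4, B3–B5, B2–B6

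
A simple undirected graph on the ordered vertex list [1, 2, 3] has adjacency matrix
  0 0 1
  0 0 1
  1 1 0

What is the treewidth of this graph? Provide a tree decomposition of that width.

Each bag holds 2 vertices, so the decomposition has width 1, which upper-bounds the treewidth. G has an edge, so its treewidth is at least 1. Combining the bounds, tw(G) = 1.

Treewidth 1.
One optimal decomposition is:
Bags: B1 = {2, 3}  B2 = {1, 3}
Tree: B1–B2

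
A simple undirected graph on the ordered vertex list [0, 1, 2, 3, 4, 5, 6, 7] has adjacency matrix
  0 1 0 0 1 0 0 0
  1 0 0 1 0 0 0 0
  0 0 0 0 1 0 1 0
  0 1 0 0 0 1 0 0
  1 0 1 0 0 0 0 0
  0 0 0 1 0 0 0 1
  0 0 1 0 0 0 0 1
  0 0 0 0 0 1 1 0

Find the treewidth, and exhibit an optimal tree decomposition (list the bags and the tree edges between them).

Treewidth 2.
One such decomposition:
Bags: B1 = {2, 4, 6}  B2 = {4, 6, 7}  B3 = {4, 5, 7}  B4 = {3, 4, 5}  B5 = {1, 3, 4}  B6 = {0, 1, 4}
Tree: B1–B2, B2–B3, B3–B4, B4–B5, B5–B6

Each bag holds 3 vertices, so the decomposition has width 2, which upper-bounds the treewidth. Since 4–2–6–7–5–3–1–0–4 is a cycle in G, G is not acyclic. Forests are exactly the graphs of treewidth ≤ 1, so tw(G) ≥ 2. Therefore the treewidth is 2.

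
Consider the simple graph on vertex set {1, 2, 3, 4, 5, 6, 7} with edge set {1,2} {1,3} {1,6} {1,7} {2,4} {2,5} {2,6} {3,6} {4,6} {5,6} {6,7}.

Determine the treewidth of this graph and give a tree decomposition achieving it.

Each bag holds 3 vertices, so the decomposition has width 2, which upper-bounds the treewidth. On the other hand G contains the 3-clique {1, 2, 6}. A clique must lie in a single bag of any decomposition, so no decomposition can have width below 2. Hence tw(G) = 2 exactly.

Treewidth 2.
One such decomposition:
Bags: B1 = {1, 3, 6}  B2 = {1, 2, 6}  B3 = {1, 6, 7}  B4 = {2, 4, 6}  B5 = {2, 5, 6}
Tree: B1–B2, B2–B3, B2–B4, B4–B5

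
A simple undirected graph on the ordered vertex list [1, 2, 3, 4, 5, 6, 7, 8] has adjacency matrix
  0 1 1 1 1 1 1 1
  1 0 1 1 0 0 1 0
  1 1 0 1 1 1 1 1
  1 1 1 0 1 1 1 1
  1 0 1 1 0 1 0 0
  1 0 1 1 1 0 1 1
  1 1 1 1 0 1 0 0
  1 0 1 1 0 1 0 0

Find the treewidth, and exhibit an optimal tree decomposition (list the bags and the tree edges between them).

Every bag has size at most 5, so the width is 5 − 1 = 4 and tw(G) ≤ 4. On the other hand G contains the 5-clique {1, 2, 3, 4, 7}. A clique must lie in a single bag of any decomposition, so no decomposition can have width below 4. Hence tw(G) = 4 exactly.

Treewidth 4.
Bags: B1 = {1, 3, 4, 5, 6}  B2 = {1, 3, 4, 6, 7}  B3 = {1, 3, 4, 6, 8}  B4 = {1, 2, 3, 4, 7}
Tree: B1–B2, B1–B3, B2–B4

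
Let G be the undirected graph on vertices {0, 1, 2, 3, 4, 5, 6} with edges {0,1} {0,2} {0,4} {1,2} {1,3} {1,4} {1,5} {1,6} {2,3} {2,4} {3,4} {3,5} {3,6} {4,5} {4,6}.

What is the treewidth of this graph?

A width-3 tree decomposition is:
Bags: B1 = {1, 3, 4, 6}  B2 = {1, 2, 3, 4}  B3 = {0, 1, 2, 4}  B4 = {1, 3, 4, 5}
Tree: B1–B2, B2–B3, B1–B4
Each bag holds 4 vertices, so the decomposition has width 3, which upper-bounds the treewidth. For the lower bound, the 4 vertices {0, 1, 2, 4} are pairwise adjacent, and any tree decomposition puts a clique entirely inside one bag — forcing width ≥ 3. Hence tw(G) = 3 exactly.

3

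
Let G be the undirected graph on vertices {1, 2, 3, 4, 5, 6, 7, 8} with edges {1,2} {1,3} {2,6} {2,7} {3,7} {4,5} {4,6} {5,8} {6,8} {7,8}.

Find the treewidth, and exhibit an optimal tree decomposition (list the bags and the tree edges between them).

Every bag has size at most 3, so the width is 3 − 1 = 2 and tw(G) ≤ 2. For the lower bound, G contains the cycle 1–3–7–2–1, so G is not a forest; only forests have treewidth ≤ 1, hence tw(G) ≥ 2. Therefore the treewidth is 2.

Treewidth 2.
One such decomposition:
Bags: B1 = {1, 2, 3}  B2 = {2, 3, 7}  B3 = {2, 6, 7}  B4 = {6, 7, 8}  B5 = {4, 6, 8}  B6 = {4, 5, 8}
Tree: B1–B2, B2–B3, B3–B4, B4–B5, B5–B6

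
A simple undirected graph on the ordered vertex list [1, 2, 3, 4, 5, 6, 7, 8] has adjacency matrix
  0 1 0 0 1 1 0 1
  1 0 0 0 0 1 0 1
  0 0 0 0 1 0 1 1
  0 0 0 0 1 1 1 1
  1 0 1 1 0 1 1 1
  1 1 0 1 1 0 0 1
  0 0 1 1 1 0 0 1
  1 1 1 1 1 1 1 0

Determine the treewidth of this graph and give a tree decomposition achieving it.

Treewidth 3.
One such decomposition:
Bags: B1 = {4, 5, 6, 8}  B2 = {4, 5, 7, 8}  B3 = {1, 5, 6, 8}  B4 = {1, 2, 6, 8}  B5 = {3, 5, 7, 8}
Tree: B1–B2, B1–B3, B3–B4, B2–B5

Each bag holds 4 vertices, so the decomposition has width 3, which upper-bounds the treewidth. For the lower bound, the 4 vertices {1, 2, 6, 8} are pairwise adjacent, and any tree decomposition puts a clique entirely inside one bag — forcing width ≥ 3. Hence tw(G) = 3 exactly.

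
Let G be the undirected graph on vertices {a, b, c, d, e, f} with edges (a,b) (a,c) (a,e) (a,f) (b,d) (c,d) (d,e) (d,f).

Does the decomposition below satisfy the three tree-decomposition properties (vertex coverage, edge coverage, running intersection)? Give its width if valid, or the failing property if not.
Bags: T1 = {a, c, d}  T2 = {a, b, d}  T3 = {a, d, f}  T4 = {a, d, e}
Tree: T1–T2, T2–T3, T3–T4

Yes; width 2.

Vertex coverage: the bags together contain {a, b, c, d, e, f}, the full vertex set. Edge coverage: each edge of G has both endpoints in at least one bag. Running intersection: for every vertex, the bags containing it form a connected subtree. All three properties hold, so this is a valid tree decomposition of width max|bag| − 1 = 2, and hence tw(G) ≤ 2.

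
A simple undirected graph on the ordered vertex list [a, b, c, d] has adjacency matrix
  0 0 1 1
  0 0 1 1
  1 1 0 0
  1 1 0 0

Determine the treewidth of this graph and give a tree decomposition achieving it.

Treewidth 2.
One optimal decomposition is:
Bags: B1 = {b, c, d}  B2 = {a, c, d}
Tree: B1–B2

Every bag has size at most 3, so the width is 3 − 1 = 2 and tw(G) ≤ 2. For the lower bound, G contains the cycle d–b–c–a–d, so G is not a forest; only forests have treewidth ≤ 1, hence tw(G) ≥ 2. Combining the bounds, tw(G) = 2.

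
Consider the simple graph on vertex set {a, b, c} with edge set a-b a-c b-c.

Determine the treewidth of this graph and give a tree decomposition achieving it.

Treewidth 2.
Bags: B1 = {a, b, c}
Tree: (single bag)

With just one bag of size 3, the width is 3 − 1 = 2, so tw(G) ≤ 2. Conversely, {a, b, c} is a clique of size 3, and the vertices of any clique must share a bag in every tree decomposition; so some bag has ≥ 3 vertices and tw(G) ≥ 2. Hence tw(G) = 2 exactly.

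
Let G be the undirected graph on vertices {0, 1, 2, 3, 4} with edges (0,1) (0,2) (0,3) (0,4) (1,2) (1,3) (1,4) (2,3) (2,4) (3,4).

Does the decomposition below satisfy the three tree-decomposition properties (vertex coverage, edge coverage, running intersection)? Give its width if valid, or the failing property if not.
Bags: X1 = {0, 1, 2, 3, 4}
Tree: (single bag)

Yes; width 4.

Every vertex of G appears in some bag (union = {0, 1, 2, 3, 4}); every edge is covered by a bag; and for each vertex v the set of bags containing v is connected in the bag tree. The decomposition is therefore valid. The largest bag has 5 vertices, so the width is 4.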